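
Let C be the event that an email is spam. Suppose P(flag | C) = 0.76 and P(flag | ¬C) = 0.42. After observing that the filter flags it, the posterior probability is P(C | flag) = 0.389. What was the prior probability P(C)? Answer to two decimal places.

Bayes' rule in odds form gives O(C|E) = O(C)·[P(E|C)/P(E|¬C)], hence O(C) = O(C|E)/LR.
Posterior odds = 0.389/(1−0.389) = 0.6367. LR = 0.76/0.42 = 1.8095.
Prior odds = 0.6367/1.8095 = 0.3519, so P(C) = 0.3519/(1+0.3519) ≈ 0.26.

P(C) = 0.26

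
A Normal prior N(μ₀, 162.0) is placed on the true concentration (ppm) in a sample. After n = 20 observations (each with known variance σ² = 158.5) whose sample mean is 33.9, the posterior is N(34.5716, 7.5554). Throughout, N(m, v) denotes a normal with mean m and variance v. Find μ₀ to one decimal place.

μ₀ = 48.3

The posterior mean is a precision-weighted average: μ_n = (τ₀μ₀ + τ_data·x̄)/(τ₀+τ_data), with τ₀=1/σ₀² and τ_data=n/σ².
Here τ₀ = 1/162.0 = 0.006173 and τ_data = 20/158.5 = 0.126183, so τ_n = 0.132356.
Rearranging for μ₀: μ₀ = (μ_n·τ_n − τ_data·x̄)/τ₀ = (34.5716·0.132356 − 0.126183·33.9) / 0.006173 = 0.298155/0.006173 ≈ 48.3.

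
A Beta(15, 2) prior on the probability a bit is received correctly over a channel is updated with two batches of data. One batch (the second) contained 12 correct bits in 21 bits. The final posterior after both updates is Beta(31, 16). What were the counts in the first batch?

Sequential conjugate updates are equivalent to a single update on the pooled data, so total successes = posterior α − prior α and total failures = posterior β − prior β.
Total across both batches: 31−15=16 correct bits, 16−2=14 errors.
Subtract the second batch: 16−12=4 correct bits and 14−9=5 errors.

4 correct bits and 5 errors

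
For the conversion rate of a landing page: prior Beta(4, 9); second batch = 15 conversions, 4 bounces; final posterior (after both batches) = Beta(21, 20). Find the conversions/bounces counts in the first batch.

Sequential conjugate updates are equivalent to a single update on the pooled data, so total successes = posterior α − prior α and total failures = posterior β − prior β.
Total across both batches: 21−4=17 conversions, 20−9=11 bounces.
Subtract the second batch: 17−15=2 conversions and 11−4=7 bounces.

2 conversions and 7 bounces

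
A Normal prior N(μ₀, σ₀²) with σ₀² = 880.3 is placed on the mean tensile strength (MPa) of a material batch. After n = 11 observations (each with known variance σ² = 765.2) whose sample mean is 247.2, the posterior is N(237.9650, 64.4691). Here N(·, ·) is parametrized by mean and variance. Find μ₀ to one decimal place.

μ₀ = 121.1

The posterior mean is a precision-weighted average: μ_n = (τ₀μ₀ + τ_data·x̄)/(τ₀+τ_data), with τ₀=1/σ₀² and τ_data=n/σ².
Here τ₀ = 1/880.3 = 0.001136 and τ_data = 11/765.2 = 0.014375, so τ_n = 0.015511.
Rearranging for μ₀: μ₀ = (μ_n·τ_n − τ_data·x̄)/τ₀ = (237.9650·0.015511 − 0.014375·247.2) / 0.001136 = 0.137575/0.001136 ≈ 121.1.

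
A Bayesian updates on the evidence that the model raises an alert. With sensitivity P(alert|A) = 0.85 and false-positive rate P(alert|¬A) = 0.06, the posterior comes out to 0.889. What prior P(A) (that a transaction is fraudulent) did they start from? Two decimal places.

P(A) = 0.36

Bayes' rule in odds form gives O(A|E) = O(A)·[P(E|A)/P(E|¬A)], hence O(A) = O(A|E)/LR.
Posterior odds = 0.889/(1−0.889) = 8.0090. LR = 0.85/0.06 = 14.1667.
Prior odds = 8.0090/14.1667 = 0.5653, so P(A) = 0.5653/(1+0.5653) ≈ 0.36.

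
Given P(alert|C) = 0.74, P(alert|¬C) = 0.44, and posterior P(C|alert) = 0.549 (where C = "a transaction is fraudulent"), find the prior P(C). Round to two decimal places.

P(C) = 0.42

In odds form, posterior odds = prior odds × likelihood ratio, so prior odds = posterior odds ÷ LR.
Posterior odds = 0.549/(1−0.549) = 1.2173. LR = 0.74/0.44 = 1.6818.
Prior odds = 1.2173/1.6818 = 0.7238, so P(C) = 0.7238/(1+0.7238) ≈ 0.42.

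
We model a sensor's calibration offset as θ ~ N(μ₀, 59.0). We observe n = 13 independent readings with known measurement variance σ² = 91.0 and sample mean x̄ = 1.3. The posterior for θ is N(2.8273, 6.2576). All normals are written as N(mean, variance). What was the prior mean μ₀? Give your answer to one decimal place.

μ₀ = 15.7

With known observation variance, the Normal–Normal posterior has precision τ_n = τ₀ + n/σ² and mean μ_n = (τ₀μ₀ + (n/σ²)x̄)/τ_n.
Here τ₀ = 1/59.0 = 0.016949 and τ_data = 13/91.0 = 0.142857, so τ_n = 0.159806.
Rearranging for μ₀: μ₀ = (μ_n·τ_n − τ_data·x̄)/τ₀ = (2.8273·0.159806 − 0.142857·1.3) / 0.016949 = 0.266105/0.016949 ≈ 15.7.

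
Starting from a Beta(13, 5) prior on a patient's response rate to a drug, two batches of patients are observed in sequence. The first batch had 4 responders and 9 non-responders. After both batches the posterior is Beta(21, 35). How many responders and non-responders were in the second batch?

Sequential conjugate updates are equivalent to a single update on the pooled data, so total successes = posterior α − prior α and total failures = posterior β − prior β.
Total across both batches: 21−13=8 responders, 35−5=30 non-responders.
Subtract the first batch: 8−4=4 responders and 30−9=21 non-responders.

4 responders and 21 non-responders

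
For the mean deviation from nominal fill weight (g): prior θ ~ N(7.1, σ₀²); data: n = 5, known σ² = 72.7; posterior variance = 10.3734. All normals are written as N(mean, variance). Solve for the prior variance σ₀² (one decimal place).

For the Normal–Normal model with known σ², precisions add: τ_n = τ₀ + n/σ².
So 1/σ₀² = 1/10.3734 − 5/72.7 = 0.096400 − 0.068776 = 0.027624.
Hence σ₀² = 1/0.027624 ≈ 36.2.

σ₀² = 36.2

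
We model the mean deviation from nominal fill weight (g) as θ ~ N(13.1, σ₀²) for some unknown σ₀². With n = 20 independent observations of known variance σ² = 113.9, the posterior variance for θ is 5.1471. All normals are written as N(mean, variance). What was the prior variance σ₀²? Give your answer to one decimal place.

For the Normal–Normal model with known σ², precisions add: τ_n = τ₀ + n/σ².
So 1/σ₀² = 1/5.1471 − 20/113.9 = 0.194284 − 0.175593 = 0.018691.
Hence σ₀² = 1/0.018691 ≈ 53.5.

σ₀² = 53.5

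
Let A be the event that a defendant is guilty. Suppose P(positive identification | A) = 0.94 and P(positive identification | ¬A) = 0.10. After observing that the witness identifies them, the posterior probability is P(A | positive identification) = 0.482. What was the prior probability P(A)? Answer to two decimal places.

In odds form, posterior odds = prior odds × likelihood ratio, so prior odds = posterior odds ÷ LR.
Posterior odds = 0.482/(1−0.482) = 0.9305. LR = 0.94/0.10 = 9.4000.
Prior odds = 0.9305/9.4000 = 0.0990, so P(A) = 0.0990/(1+0.0990) ≈ 0.09.

P(A) = 0.09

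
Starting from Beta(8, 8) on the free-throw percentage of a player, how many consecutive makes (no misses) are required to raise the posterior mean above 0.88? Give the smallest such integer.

After k makes and 0 misses the posterior is Beta(8+k, 8), with mean (8+k)/(8+8+k).
Set (8+k)/(16+k) > 0.88 and solve: k > (0.88·16 − 8)/(1 − 0.88) = 50.667.
The smallest integer exceeding 50.667 is 51.

k = 51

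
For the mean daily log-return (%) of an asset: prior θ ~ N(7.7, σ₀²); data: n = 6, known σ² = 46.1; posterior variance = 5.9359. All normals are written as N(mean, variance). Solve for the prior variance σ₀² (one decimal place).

σ₀² = 26.1

For the Normal–Normal model with known σ², precisions add: τ_n = τ₀ + n/σ².
So 1/σ₀² = 1/5.9359 − 6/46.1 = 0.168466 − 0.130152 = 0.038314.
Hence σ₀² = 1/0.038314 ≈ 26.1.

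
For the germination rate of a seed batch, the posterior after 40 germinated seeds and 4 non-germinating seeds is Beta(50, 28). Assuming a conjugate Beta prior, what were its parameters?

Beta is conjugate to the binomial likelihood: posterior = Beta(α+s, β+f).
So α = 50 − 40 = 10 and β = 28 − 4 = 24.

Beta(10, 24)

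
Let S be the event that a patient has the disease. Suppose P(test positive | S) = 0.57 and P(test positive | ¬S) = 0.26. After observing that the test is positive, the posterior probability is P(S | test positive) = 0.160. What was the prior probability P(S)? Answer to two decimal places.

P(S) = 0.08

In odds form, posterior odds = prior odds × likelihood ratio, so prior odds = posterior odds ÷ LR.
Posterior odds = 0.160/(1−0.160) = 0.1905. LR = 0.57/0.26 = 2.1923.
Prior odds = 0.1905/2.1923 = 0.0869, so P(S) = 0.0869/(1+0.0869) ≈ 0.08.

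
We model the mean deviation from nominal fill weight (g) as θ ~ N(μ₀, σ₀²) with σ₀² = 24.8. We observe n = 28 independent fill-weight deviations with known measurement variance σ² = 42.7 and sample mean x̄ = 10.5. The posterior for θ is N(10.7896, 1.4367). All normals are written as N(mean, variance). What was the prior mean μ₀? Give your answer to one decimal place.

μ₀ = 15.5

With known observation variance, the Normal–Normal posterior has precision τ_n = τ₀ + n/σ² and mean μ_n = (τ₀μ₀ + (n/σ²)x̄)/τ_n.
Here τ₀ = 1/24.8 = 0.040323 and τ_data = 28/42.7 = 0.655738, so τ_n = 0.696061.
Rearranging for μ₀: μ₀ = (μ_n·τ_n − τ_data·x̄)/τ₀ = (10.7896·0.696061 − 0.655738·10.5) / 0.040323 = 0.624971/0.040323 ≈ 15.5.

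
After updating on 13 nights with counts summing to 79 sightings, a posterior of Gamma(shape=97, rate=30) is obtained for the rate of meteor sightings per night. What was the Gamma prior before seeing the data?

A Gamma(α, β) prior (rate parametrization) on a Poisson rate with n observations summing to S gives posterior Gamma(α+S, β+n).
So α = 97 − 79 = 18 and β = 30 − 13 = 17.

Gamma(shape=18, rate=17)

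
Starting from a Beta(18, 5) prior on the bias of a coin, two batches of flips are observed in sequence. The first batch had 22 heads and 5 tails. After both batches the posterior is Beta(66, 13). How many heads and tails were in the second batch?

Because Beta–binomial updating is additive in the counts, the combined data contributed (α_post−α_prior, β_post−β_prior) successes and failures.
Total across both batches: 66−18=48 heads, 13−5=8 tails.
Subtract the first batch: 48−22=26 heads and 8−5=3 tails.

26 heads and 3 tails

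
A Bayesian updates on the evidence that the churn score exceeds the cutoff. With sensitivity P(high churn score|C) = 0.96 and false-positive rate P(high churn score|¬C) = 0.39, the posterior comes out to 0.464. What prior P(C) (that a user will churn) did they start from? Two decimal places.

In odds form, posterior odds = prior odds × likelihood ratio, so prior odds = posterior odds ÷ LR.
Posterior odds = 0.464/(1−0.464) = 0.8657. LR = 0.96/0.39 = 2.4615.
Prior odds = 0.8657/2.4615 = 0.3517, so P(C) = 0.3517/(1+0.3517) ≈ 0.26.

P(C) = 0.26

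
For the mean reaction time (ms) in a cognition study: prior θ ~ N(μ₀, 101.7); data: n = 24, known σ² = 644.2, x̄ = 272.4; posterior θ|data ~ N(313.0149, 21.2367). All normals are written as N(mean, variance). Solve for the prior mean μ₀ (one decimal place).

With known observation variance, the Normal–Normal posterior has precision τ_n = τ₀ + n/σ² and mean μ_n = (τ₀μ₀ + (n/σ²)x̄)/τ_n.
Here τ₀ = 1/101.7 = 0.009833 and τ_data = 24/644.2 = 0.037256, so τ_n = 0.047089.
Rearranging for μ₀: μ₀ = (μ_n·τ_n − τ_data·x̄)/τ₀ = (313.0149·0.047089 − 0.037256·272.4) / 0.009833 = 4.591024/0.009833 ≈ 466.9.

μ₀ = 466.9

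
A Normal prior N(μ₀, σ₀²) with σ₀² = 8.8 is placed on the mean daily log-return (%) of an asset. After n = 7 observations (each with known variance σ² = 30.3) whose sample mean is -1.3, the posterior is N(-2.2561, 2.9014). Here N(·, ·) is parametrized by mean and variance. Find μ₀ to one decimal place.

The posterior mean is a precision-weighted average: μ_n = (τ₀μ₀ + τ_data·x̄)/(τ₀+τ_data), with τ₀=1/σ₀² and τ_data=n/σ².
Here τ₀ = 1/8.8 = 0.113636 and τ_data = 7/30.3 = 0.231023, so τ_n = 0.344659.
Rearranging for μ₀: μ₀ = (μ_n·τ_n − τ_data·x̄)/τ₀ = (-2.2561·0.344659 − 0.231023·-1.3) / 0.113636 = -0.477255/0.113636 ≈ -4.2.

μ₀ = -4.2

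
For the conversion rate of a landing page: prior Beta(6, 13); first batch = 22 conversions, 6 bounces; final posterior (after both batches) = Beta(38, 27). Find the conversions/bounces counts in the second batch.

Because Beta–binomial updating is additive in the counts, the combined data contributed (α_post−α_prior, β_post−β_prior) successes and failures.
Total across both batches: 38−6=32 conversions, 27−13=14 bounces.
Subtract the first batch: 32−22=10 conversions and 14−6=8 bounces.

10 conversions and 8 bounces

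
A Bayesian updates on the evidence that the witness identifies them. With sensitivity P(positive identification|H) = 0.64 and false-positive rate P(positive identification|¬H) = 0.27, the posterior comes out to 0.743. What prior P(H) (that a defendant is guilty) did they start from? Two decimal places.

P(H) = 0.55

In odds form, posterior odds = prior odds × likelihood ratio, so prior odds = posterior odds ÷ LR.
Posterior odds = 0.743/(1−0.743) = 2.8911. LR = 0.64/0.27 = 2.3704.
Prior odds = 2.8911/2.3704 = 1.2197, so P(H) = 1.2197/(1+1.2197) ≈ 0.55.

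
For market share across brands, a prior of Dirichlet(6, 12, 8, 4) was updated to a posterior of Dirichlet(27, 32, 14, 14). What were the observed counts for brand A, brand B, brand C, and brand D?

counts (21, 20, 6, 10)

For a Dirichlet(α) prior with multinomial counts c, the posterior is Dirichlet(α + c) componentwise.
Counts are posterior − prior componentwise: 27−6=21, 32−12=20, 14−8=6, 14−4=10.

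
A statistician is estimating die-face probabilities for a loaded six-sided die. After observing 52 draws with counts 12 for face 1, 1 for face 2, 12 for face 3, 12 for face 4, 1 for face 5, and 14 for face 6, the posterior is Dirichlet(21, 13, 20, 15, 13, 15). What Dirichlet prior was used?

For a Dirichlet(α) prior with multinomial counts c, the posterior is Dirichlet(α + c) componentwise.
Subtract each count from the matching posterior parameter: 21−12=9, 13−1=12, 20−12=8, 15−12=3, 13−1=12, 15−14=1.

Dirichlet(9, 12, 8, 3, 12, 1)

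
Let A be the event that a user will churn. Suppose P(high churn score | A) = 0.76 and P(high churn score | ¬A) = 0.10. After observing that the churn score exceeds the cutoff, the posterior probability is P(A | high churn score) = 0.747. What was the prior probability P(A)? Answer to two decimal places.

Bayes' rule in odds form gives O(A|E) = O(A)·[P(E|A)/P(E|¬A)], hence O(A) = O(A|E)/LR.
Posterior odds = 0.747/(1−0.747) = 2.9526. LR = 0.76/0.10 = 7.6000.
Prior odds = 2.9526/7.6000 = 0.3885, so P(A) = 0.3885/(1+0.3885) ≈ 0.28.

P(A) = 0.28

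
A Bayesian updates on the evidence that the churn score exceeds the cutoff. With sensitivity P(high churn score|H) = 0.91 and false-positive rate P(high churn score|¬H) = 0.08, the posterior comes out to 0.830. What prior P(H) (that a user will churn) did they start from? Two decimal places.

In odds form, posterior odds = prior odds × likelihood ratio, so prior odds = posterior odds ÷ LR.
Posterior odds = 0.830/(1−0.830) = 4.8824. LR = 0.91/0.08 = 11.3750.
Prior odds = 4.8824/11.3750 = 0.4292, so P(H) = 0.4292/(1+0.4292) ≈ 0.30.

P(H) = 0.30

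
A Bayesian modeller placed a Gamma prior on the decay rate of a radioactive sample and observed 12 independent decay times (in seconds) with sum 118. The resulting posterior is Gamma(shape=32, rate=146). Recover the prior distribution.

For an exponential likelihood with a Gamma(α, β) prior on the rate, n observations with total T give posterior Gamma(α+n, β+T).
So α = 32 − 12 = 20 and β = 146 − 118 = 28.

Gamma(shape=20, rate=28)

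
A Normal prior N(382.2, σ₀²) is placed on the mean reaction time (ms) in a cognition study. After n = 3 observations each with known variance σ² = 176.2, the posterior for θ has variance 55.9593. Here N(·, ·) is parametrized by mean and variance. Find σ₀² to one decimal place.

σ₀² = 1184.8

For the Normal–Normal model with known σ², precisions add: τ_n = τ₀ + n/σ².
So 1/σ₀² = 1/55.9593 − 3/176.2 = 0.017870 − 0.017026 = 0.000844.
Hence σ₀² = 1/0.000844 ≈ 1184.8.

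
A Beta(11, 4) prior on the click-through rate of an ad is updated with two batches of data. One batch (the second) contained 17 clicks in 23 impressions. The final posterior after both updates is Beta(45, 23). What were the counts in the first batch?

17 clicks and 13 non-clicks

Because Beta–binomial updating is additive in the counts, the combined data contributed (α_post−α_prior, β_post−β_prior) successes and failures.
Total across both batches: 45−11=34 clicks, 23−4=19 non-clicks.
Subtract the second batch: 34−17=17 clicks and 19−6=13 non-clicks.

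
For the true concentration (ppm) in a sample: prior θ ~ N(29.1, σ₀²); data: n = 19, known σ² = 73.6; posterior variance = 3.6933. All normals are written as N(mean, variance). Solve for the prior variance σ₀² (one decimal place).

Posterior precision equals prior precision plus data precision: 1/σ_n² = 1/σ₀² + n/σ².
So 1/σ₀² = 1/3.6933 − 19/73.6 = 0.270761 − 0.258152 = 0.012609.
Hence σ₀² = 1/0.012609 ≈ 79.3.

σ₀² = 79.3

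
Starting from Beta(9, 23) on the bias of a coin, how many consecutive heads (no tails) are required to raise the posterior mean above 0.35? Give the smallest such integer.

k = 4

After k heads and 0 tails the posterior is Beta(9+k, 23), with mean (9+k)/(9+23+k).
Set (9+k)/(32+k) > 0.35 and solve: k > (0.35·32 − 9)/(1 − 0.35) = 3.385.
The smallest integer exceeding 3.385 is 4.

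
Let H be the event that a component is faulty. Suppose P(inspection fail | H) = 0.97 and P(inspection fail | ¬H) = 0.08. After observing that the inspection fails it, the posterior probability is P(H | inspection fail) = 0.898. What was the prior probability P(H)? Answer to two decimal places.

In odds form, posterior odds = prior odds × likelihood ratio, so prior odds = posterior odds ÷ LR.
Posterior odds = 0.898/(1−0.898) = 8.8039. LR = 0.97/0.08 = 12.1250.
Prior odds = 8.8039/12.1250 = 0.7261, so P(H) = 0.7261/(1+0.7261) ≈ 0.42.

P(H) = 0.42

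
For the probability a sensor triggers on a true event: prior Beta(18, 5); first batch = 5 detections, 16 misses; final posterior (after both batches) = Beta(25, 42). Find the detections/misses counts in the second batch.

Sequential conjugate updates are equivalent to a single update on the pooled data, so total successes = posterior α − prior α and total failures = posterior β − prior β.
Total across both batches: 25−18=7 detections, 42−5=37 misses.
Subtract the first batch: 7−5=2 detections and 37−16=21 misses.

2 detections and 21 misses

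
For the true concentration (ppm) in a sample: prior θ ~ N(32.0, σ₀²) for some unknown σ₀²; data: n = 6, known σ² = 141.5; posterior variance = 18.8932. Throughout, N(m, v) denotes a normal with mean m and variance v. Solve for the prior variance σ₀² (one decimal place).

σ₀² = 95.0

For the Normal–Normal model with known σ², precisions add: τ_n = τ₀ + n/σ².
So 1/σ₀² = 1/18.8932 − 6/141.5 = 0.052929 − 0.042403 = 0.010526.
Hence σ₀² = 1/0.010526 ≈ 95.0.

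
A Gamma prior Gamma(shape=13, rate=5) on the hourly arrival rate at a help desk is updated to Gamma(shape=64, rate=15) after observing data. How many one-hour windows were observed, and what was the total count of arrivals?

n = 10 one-hour windows with total 51 arrivals

A Gamma(α, β) prior (rate parametrization) on a Poisson rate with n observations summing to S gives posterior Gamma(α+S, β+n).
Matching: Σxᵢ = 64 − 13 = 51 and n = 15 − 5 = 10.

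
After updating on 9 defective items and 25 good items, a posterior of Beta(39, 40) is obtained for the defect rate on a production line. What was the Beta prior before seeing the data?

Beta(30, 15)

Beta is conjugate to the binomial likelihood: posterior = Beta(a+s, b+f).
Subtract the data counts: 39−9=30, 40−25=15.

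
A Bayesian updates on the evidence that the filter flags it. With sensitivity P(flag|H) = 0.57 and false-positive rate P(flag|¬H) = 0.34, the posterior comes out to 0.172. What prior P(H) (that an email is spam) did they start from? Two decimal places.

In odds form, posterior odds = prior odds × likelihood ratio, so prior odds = posterior odds ÷ LR.
Posterior odds = 0.172/(1−0.172) = 0.2077. LR = 0.57/0.34 = 1.6765.
Prior odds = 0.2077/1.6765 = 0.1239, so P(H) = 0.1239/(1+0.1239) ≈ 0.11.

P(H) = 0.11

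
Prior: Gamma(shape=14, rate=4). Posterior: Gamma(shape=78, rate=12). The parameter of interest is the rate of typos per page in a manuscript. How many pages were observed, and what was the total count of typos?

n = 8 pages with total 64 typos

A Gamma(α, β) prior (rate parametrization) on a Poisson rate with n observations summing to S gives posterior Gamma(α+S, β+n).
Matching: Σxᵢ = 78 − 14 = 64 and n = 12 − 4 = 8.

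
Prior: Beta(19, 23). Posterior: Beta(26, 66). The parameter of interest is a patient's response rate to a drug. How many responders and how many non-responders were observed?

7 responders and 43 non-responders

Under Beta–binomial conjugacy the posterior parameters are (a+s, b+f).
So s = 26 − 19 = 7 and f = 66 − 23 = 43.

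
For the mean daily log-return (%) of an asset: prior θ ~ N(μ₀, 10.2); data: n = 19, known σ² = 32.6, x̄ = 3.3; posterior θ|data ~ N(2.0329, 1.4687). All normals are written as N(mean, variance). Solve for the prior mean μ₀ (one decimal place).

With known observation variance, the Normal–Normal posterior has precision τ_n = τ₀ + n/σ² and mean μ_n = (τ₀μ₀ + (n/σ²)x̄)/τ_n.
Here τ₀ = 1/10.2 = 0.098039 and τ_data = 19/32.6 = 0.582822, so τ_n = 0.680861.
Rearranging for μ₀: μ₀ = (μ_n·τ_n − τ_data·x̄)/τ₀ = (2.0329·0.680861 − 0.582822·3.3) / 0.098039 = -0.539190/0.098039 ≈ -5.5.

μ₀ = -5.5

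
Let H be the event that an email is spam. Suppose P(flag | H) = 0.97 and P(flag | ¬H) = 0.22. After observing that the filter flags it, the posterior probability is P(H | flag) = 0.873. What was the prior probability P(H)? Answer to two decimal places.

Bayes' rule in odds form gives O(H|E) = O(H)·[P(E|H)/P(E|¬H)], hence O(H) = O(H|E)/LR.
Posterior odds = 0.873/(1−0.873) = 6.8740. LR = 0.97/0.22 = 4.4091.
Prior odds = 6.8740/4.4091 = 1.5590, so P(H) = 1.5590/(1+1.5590) ≈ 0.61.

P(H) = 0.61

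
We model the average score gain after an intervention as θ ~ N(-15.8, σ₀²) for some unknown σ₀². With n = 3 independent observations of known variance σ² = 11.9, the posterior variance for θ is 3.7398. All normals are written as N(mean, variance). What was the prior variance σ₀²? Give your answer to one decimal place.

σ₀² = 65.4

For the Normal–Normal model with known σ², precisions add: τ_n = τ₀ + n/σ².
So 1/σ₀² = 1/3.7398 − 3/11.9 = 0.267394 − 0.252101 = 0.015293.
Hence σ₀² = 1/0.015293 ≈ 65.4.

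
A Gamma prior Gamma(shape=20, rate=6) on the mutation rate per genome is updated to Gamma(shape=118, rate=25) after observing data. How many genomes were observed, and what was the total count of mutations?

A Gamma(α, β) prior (rate parametrization) on a Poisson rate with n observations summing to S gives posterior Gamma(α+S, β+n).
Matching: Σxᵢ = 118 − 20 = 98 and n = 25 − 6 = 19.

n = 19 genomes with total 98 mutations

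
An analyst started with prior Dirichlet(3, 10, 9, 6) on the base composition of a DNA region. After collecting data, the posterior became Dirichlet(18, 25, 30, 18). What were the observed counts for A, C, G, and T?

For a Dirichlet(α) prior with multinomial counts c, the posterior is Dirichlet(α + c) componentwise.
Counts are posterior − prior componentwise: 18−3=15, 25−10=15, 30−9=21, 18−6=12.

counts (15, 15, 21, 12)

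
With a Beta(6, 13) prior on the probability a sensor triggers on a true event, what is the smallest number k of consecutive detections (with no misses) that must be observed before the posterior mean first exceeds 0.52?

k = 9

After k detections and 0 misses the posterior is Beta(6+k, 13), with mean (6+k)/(6+13+k).
Set (6+k)/(19+k) > 0.52 and solve: k > (0.52·19 − 6)/(1 − 0.52) = 8.083.
The smallest integer exceeding 8.083 is 9.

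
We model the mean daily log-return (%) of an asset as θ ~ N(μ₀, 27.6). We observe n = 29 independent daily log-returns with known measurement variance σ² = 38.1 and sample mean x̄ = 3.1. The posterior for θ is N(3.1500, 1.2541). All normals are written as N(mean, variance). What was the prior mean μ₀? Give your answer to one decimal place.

With known observation variance, the Normal–Normal posterior has precision τ_n = τ₀ + n/σ² and mean μ_n = (τ₀μ₀ + (n/σ²)x̄)/τ_n.
Here τ₀ = 1/27.6 = 0.036232 and τ_data = 29/38.1 = 0.761155, so τ_n = 0.797387.
Rearranging for μ₀: μ₀ = (μ_n·τ_n − τ_data·x̄)/τ₀ = (3.1500·0.797387 − 0.761155·3.1) / 0.036232 = 0.152189/0.036232 ≈ 4.2.

μ₀ = 4.2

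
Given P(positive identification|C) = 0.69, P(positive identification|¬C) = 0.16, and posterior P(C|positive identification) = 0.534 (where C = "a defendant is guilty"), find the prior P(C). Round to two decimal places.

P(C) = 0.21

Bayes' rule in odds form gives O(C|E) = O(C)·[P(E|C)/P(E|¬C)], hence O(C) = O(C|E)/LR.
Posterior odds = 0.534/(1−0.534) = 1.1459. LR = 0.69/0.16 = 4.3125.
Prior odds = 1.1459/4.3125 = 0.2657, so P(C) = 0.2657/(1+0.2657) ≈ 0.21.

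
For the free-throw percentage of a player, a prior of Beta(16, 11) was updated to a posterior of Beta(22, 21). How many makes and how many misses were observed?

A Beta(a, b) prior with s successes and f failures in binomial data gives a Beta(a+s, b+f) posterior.
Match parameters: s=22−16=6, f=21−11=10.

6 makes and 10 misses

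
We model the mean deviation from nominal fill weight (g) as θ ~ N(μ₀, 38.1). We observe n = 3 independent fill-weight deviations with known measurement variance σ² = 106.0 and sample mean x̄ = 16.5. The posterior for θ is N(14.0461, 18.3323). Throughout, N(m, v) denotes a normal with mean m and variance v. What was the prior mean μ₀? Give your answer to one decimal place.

The posterior mean is a precision-weighted average: μ_n = (τ₀μ₀ + τ_data·x̄)/(τ₀+τ_data), with τ₀=1/σ₀² and τ_data=n/σ².
Here τ₀ = 1/38.1 = 0.026247 and τ_data = 3/106.0 = 0.028302, so τ_n = 0.054549.
Rearranging for μ₀: μ₀ = (μ_n·τ_n − τ_data·x̄)/τ₀ = (14.0461·0.054549 − 0.028302·16.5) / 0.026247 = 0.299218/0.026247 ≈ 11.4.

μ₀ = 11.4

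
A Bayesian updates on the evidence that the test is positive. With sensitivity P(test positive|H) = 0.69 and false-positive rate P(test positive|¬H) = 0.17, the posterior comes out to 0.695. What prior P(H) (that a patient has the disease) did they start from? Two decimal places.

In odds form, posterior odds = prior odds × likelihood ratio, so prior odds = posterior odds ÷ LR.
Posterior odds = 0.695/(1−0.695) = 2.2787. LR = 0.69/0.17 = 4.0588.
Prior odds = 2.2787/4.0588 = 0.5614, so P(H) = 0.5614/(1+0.5614) ≈ 0.36.

P(H) = 0.36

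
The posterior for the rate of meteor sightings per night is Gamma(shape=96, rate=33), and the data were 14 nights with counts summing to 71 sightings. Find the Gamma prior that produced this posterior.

A Gamma(α, β) prior (rate parametrization) on a Poisson rate with n observations summing to S gives posterior Gamma(α+S, β+n).
So α = 96 − 71 = 25 and β = 33 − 14 = 19.

Gamma(shape=25, rate=19)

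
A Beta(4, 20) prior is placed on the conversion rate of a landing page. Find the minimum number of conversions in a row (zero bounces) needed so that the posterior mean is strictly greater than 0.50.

After k conversions and 0 bounces the posterior is Beta(4+k, 20), with mean (4+k)/(4+20+k).
Set (4+k)/(24+k) > 0.50 and solve: k > (0.50·24 − 4)/(1 − 0.50) = 16.000.
The smallest integer exceeding 16.000 is 17.

k = 17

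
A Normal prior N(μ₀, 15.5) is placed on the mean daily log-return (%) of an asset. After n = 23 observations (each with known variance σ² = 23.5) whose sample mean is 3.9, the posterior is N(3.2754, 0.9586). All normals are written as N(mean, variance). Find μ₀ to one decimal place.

The posterior mean is a precision-weighted average: μ_n = (τ₀μ₀ + τ_data·x̄)/(τ₀+τ_data), with τ₀=1/σ₀² and τ_data=n/σ².
Here τ₀ = 1/15.5 = 0.064516 and τ_data = 23/23.5 = 0.978723, so τ_n = 1.043239.
Rearranging for μ₀: μ₀ = (μ_n·τ_n − τ_data·x̄)/τ₀ = (3.2754·1.043239 − 0.978723·3.9) / 0.064516 = -0.399995/0.064516 ≈ -6.2.

μ₀ = -6.2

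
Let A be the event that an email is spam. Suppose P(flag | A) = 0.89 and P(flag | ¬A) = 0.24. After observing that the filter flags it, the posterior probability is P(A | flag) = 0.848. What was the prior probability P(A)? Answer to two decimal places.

In odds form, posterior odds = prior odds × likelihood ratio, so prior odds = posterior odds ÷ LR.
Posterior odds = 0.848/(1−0.848) = 5.5789. LR = 0.89/0.24 = 3.7083.
Prior odds = 5.5789/3.7083 = 1.5044, so P(A) = 1.5044/(1+1.5044) ≈ 0.60.

P(A) = 0.60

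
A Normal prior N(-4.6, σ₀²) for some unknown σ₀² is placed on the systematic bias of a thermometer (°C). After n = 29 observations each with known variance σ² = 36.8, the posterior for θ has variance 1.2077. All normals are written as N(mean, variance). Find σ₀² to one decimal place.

σ₀² = 25.0

Posterior precision equals prior precision plus data precision: 1/σ_n² = 1/σ₀² + n/σ².
So 1/σ₀² = 1/1.2077 − 29/36.8 = 0.828020 − 0.788043 = 0.039977.
Hence σ₀² = 1/0.039977 ≈ 25.0.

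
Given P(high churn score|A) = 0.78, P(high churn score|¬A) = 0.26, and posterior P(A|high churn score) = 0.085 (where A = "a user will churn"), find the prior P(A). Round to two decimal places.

P(A) = 0.03

Bayes' rule in odds form gives O(A|E) = O(A)·[P(E|A)/P(E|¬A)], hence O(A) = O(A|E)/LR.
Posterior odds = 0.085/(1−0.085) = 0.0929. LR = 0.78/0.26 = 3.0000.
Prior odds = 0.0929/3.0000 = 0.0310, so P(A) = 0.0310/(1+0.0310) ≈ 0.03.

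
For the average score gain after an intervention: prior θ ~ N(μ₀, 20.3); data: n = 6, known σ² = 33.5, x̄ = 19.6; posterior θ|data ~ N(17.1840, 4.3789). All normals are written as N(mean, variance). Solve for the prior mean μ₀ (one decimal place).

μ₀ = 8.4

The posterior mean is a precision-weighted average: μ_n = (τ₀μ₀ + τ_data·x̄)/(τ₀+τ_data), with τ₀=1/σ₀² and τ_data=n/σ².
Here τ₀ = 1/20.3 = 0.049261 and τ_data = 6/33.5 = 0.179104, so τ_n = 0.228365.
Rearranging for μ₀: μ₀ = (μ_n·τ_n − τ_data·x̄)/τ₀ = (17.1840·0.228365 − 0.179104·19.6) / 0.049261 = 0.413786/0.049261 ≈ 8.4.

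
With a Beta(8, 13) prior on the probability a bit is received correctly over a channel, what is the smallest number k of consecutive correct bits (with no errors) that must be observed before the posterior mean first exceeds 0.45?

k = 3

After k correct bits and 0 errors the posterior is Beta(8+k, 13), with mean (8+k)/(8+13+k).
Set (8+k)/(21+k) > 0.45 and solve: k > (0.45·21 − 8)/(1 − 0.45) = 2.636.
The smallest integer exceeding 2.636 is 3, and checking k=3: (11)/(24) = 0.4583 > 0.45.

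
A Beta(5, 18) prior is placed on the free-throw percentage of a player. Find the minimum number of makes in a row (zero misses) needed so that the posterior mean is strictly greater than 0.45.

After k makes and 0 misses the posterior is Beta(5+k, 18), with mean (5+k)/(5+18+k).
Set (5+k)/(23+k) > 0.45 and solve: k > (0.45·23 − 5)/(1 − 0.45) = 9.727.
The smallest integer exceeding 9.727 is 10.

k = 10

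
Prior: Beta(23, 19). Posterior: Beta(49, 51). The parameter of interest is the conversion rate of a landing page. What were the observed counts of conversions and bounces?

26 conversions and 32 bounces

Under Beta–binomial conjugacy the posterior parameters are (α+s, β+f).
Match parameters: s=49−23=26, f=51−19=32.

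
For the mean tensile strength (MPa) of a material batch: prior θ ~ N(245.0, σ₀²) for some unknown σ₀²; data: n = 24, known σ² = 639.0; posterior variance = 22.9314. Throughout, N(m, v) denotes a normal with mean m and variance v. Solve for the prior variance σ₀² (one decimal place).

Posterior precision equals prior precision plus data precision: 1/σ_n² = 1/σ₀² + n/σ².
So 1/σ₀² = 1/22.9314 − 24/639.0 = 0.043608 − 0.037559 = 0.006049.
Hence σ₀² = 1/0.006049 ≈ 165.3.

σ₀² = 165.3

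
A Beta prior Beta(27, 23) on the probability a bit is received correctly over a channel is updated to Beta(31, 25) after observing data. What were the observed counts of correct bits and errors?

4 correct bits and 2 errors

A Beta(a, b) prior with s successes and f failures in binomial data gives a Beta(a+s, b+f) posterior.
So s = 31 − 27 = 4 and f = 25 − 23 = 2.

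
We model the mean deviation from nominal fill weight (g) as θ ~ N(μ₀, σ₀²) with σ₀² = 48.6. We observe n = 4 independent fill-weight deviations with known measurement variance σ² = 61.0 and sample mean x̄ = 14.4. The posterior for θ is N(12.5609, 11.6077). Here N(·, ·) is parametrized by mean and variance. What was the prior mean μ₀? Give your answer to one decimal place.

μ₀ = 6.7

With known observation variance, the Normal–Normal posterior has precision τ_n = τ₀ + n/σ² and mean μ_n = (τ₀μ₀ + (n/σ²)x̄)/τ_n.
Here τ₀ = 1/48.6 = 0.020576 and τ_data = 4/61.0 = 0.065574, so τ_n = 0.086150.
Rearranging for μ₀: μ₀ = (μ_n·τ_n − τ_data·x̄)/τ₀ = (12.5609·0.086150 − 0.065574·14.4) / 0.020576 = 0.137856/0.020576 ≈ 6.7.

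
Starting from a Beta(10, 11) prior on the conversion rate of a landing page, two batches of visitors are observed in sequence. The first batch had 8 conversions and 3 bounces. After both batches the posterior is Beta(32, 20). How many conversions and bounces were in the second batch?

14 conversions and 6 bounces

Because Beta–binomial updating is additive in the counts, the combined data contributed (α_post−α_prior, β_post−β_prior) successes and failures.
Total across both batches: 32−10=22 conversions, 20−11=9 bounces.
Subtract the first batch: 22−8=14 conversions and 9−3=6 bounces.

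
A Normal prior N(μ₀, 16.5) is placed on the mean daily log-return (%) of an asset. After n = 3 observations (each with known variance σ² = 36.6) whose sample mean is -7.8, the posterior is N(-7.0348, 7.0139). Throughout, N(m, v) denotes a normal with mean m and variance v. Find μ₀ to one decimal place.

μ₀ = -6.0

With known observation variance, the Normal–Normal posterior has precision τ_n = τ₀ + n/σ² and mean μ_n = (τ₀μ₀ + (n/σ²)x̄)/τ_n.
Here τ₀ = 1/16.5 = 0.060606 and τ_data = 3/36.6 = 0.081967, so τ_n = 0.142573.
Rearranging for μ₀: μ₀ = (μ_n·τ_n − τ_data·x̄)/τ₀ = (-7.0348·0.142573 − 0.081967·-7.8) / 0.060606 = -0.363630/0.060606 ≈ -6.0.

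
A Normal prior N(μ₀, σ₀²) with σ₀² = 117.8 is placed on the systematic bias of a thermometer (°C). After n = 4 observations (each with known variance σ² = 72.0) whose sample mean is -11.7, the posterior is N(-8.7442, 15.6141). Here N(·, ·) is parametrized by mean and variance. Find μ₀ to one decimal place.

μ₀ = 10.6

The posterior mean is a precision-weighted average: μ_n = (τ₀μ₀ + τ_data·x̄)/(τ₀+τ_data), with τ₀=1/σ₀² and τ_data=n/σ².
Here τ₀ = 1/117.8 = 0.008489 and τ_data = 4/72.0 = 0.055556, so τ_n = 0.064045.
Rearranging for μ₀: μ₀ = (μ_n·τ_n − τ_data·x̄)/τ₀ = (-8.7442·0.064045 − 0.055556·-11.7) / 0.008489 = 0.089983/0.008489 ≈ 10.6.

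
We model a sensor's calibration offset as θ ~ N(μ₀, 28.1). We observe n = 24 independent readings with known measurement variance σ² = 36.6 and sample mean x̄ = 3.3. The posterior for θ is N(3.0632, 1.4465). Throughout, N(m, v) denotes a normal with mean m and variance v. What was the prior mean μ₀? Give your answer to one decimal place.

μ₀ = -1.3

The posterior mean is a precision-weighted average: μ_n = (τ₀μ₀ + τ_data·x̄)/(τ₀+τ_data), with τ₀=1/σ₀² and τ_data=n/σ².
Here τ₀ = 1/28.1 = 0.035587 and τ_data = 24/36.6 = 0.655738, so τ_n = 0.691325.
Rearranging for μ₀: μ₀ = (μ_n·τ_n − τ_data·x̄)/τ₀ = (3.0632·0.691325 − 0.655738·3.3) / 0.035587 = -0.046269/0.035587 ≈ -1.3.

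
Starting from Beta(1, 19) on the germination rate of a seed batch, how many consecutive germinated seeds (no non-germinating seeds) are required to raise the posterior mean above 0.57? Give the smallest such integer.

After k germinated seeds and 0 non-germinating seeds the posterior is Beta(1+k, 19), with mean (1+k)/(1+19+k).
Set (1+k)/(20+k) > 0.57 and solve: k > (0.57·20 − 1)/(1 − 0.57) = 24.186.
The smallest integer exceeding 24.186 is 25, and checking k=25: (26)/(45) = 0.5778 > 0.57.

k = 25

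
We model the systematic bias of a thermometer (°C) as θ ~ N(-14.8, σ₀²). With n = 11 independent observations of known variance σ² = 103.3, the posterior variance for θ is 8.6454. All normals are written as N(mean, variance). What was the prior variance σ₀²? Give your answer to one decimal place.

σ₀² = 108.9

For the Normal–Normal model with known σ², precisions add: τ_n = τ₀ + n/σ².
So 1/σ₀² = 1/8.6454 − 11/103.3 = 0.115668 − 0.106486 = 0.009182.
Hence σ₀² = 1/0.009182 ≈ 108.9.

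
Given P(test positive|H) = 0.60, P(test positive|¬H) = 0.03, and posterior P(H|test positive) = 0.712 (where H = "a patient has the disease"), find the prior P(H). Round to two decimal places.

Bayes' rule in odds form gives O(H|E) = O(H)·[P(E|H)/P(E|¬H)], hence O(H) = O(H|E)/LR.
Posterior odds = 0.712/(1−0.712) = 2.4722. LR = 0.60/0.03 = 20.0000.
Prior odds = 2.4722/20.0000 = 0.1236, so P(H) = 0.1236/(1+0.1236) ≈ 0.11.

P(H) = 0.11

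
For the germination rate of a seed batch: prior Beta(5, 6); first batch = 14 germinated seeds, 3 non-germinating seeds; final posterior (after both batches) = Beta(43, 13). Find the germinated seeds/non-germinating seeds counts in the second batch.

24 germinated seeds and 4 non-germinating seeds

Sequential conjugate updates are equivalent to a single update on the pooled data, so total successes = posterior α − prior α and total failures = posterior β − prior β.
Total across both batches: 43−5=38 germinated seeds, 13−6=7 non-germinating seeds.
Subtract the first batch: 38−14=24 germinated seeds and 7−3=4 non-germinating seeds.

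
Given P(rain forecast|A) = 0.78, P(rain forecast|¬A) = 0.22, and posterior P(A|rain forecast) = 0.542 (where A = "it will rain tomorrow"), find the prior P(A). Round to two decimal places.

Bayes' rule in odds form gives O(A|E) = O(A)·[P(E|A)/P(E|¬A)], hence O(A) = O(A|E)/LR.
Posterior odds = 0.542/(1−0.542) = 1.1834. LR = 0.78/0.22 = 3.5455.
Prior odds = 1.1834/3.5455 = 0.3338, so P(A) = 0.3338/(1+0.3338) ≈ 0.25.

P(A) = 0.25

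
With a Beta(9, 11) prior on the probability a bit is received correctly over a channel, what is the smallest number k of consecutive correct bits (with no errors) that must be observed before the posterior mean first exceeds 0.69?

After k correct bits and 0 errors the posterior is Beta(9+k, 11), with mean (9+k)/(9+11+k).
Set (9+k)/(20+k) > 0.69 and solve: k > (0.69·20 − 9)/(1 − 0.69) = 15.484.
The smallest integer exceeding 15.484 is 16, and checking k=16: (25)/(36) = 0.6944 > 0.69.

k = 16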